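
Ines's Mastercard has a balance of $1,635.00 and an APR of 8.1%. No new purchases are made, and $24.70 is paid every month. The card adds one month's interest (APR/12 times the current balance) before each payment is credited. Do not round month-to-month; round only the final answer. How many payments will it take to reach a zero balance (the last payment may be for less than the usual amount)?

Monthly rate r = 8.1%/12 = 0.675% = 0.00675.
Recurrence: B ← B·(1+r) − $24.70.
Month 1: interest $11.04; balance after payment $1,621.34.
Month 2: interest $10.94; balance after payment $1,607.58.
Closed form: n = −ln(1 − rB₀/P)/ln(1+r) = −ln(0.55319)/ln(1.00675) ≈ 88.008, so the balance reaches zero during payment 89.

89 months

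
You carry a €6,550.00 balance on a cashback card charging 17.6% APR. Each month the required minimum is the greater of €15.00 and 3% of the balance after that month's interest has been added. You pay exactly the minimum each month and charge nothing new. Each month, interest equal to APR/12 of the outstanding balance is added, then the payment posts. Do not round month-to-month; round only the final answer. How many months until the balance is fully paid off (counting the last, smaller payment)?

208 months

Monthly rate r = 17.6%/12 = 1.46667% = 0.0146667.
While 3% of the post-interest balance exceeds €15.00, each month B ← (B·(1+r))·(1 − 0.03), i.e. B shrinks by the factor (1+r)·0.97 = 0.98423.
This holds for months 1–163. Entering month 164 the balance is €490.62; 3% of the post-interest balance is now below €15.00, so the flat €15.00 minimum applies from here.
From month 164 a fixed €15.00 at rate r clears €490.62 in 45 more payments. Total: 163 + 45 = 208 months.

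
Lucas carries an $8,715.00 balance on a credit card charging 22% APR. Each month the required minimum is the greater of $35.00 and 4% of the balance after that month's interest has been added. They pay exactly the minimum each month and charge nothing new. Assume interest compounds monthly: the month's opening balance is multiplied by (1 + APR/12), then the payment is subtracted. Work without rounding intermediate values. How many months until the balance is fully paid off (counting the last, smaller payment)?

Monthly rate r = 22%/12 = 1.83333% = 0.0183333.
While 4% of the post-interest balance exceeds $35.00, each month B ← (B·(1+r))·(1 − 0.04), i.e. B shrinks by the factor (1+r)·0.96 = 0.9776.
This holds for months 1–103. Entering month 104 the balance is $845.03; 4% of the post-interest balance is now below $35.00, so the flat $35.00 minimum applies from here.
From month 104 a fixed $35.00 at rate r clears $845.03 in 33 more payments. Total: 103 + 33 = 136 months.

136 months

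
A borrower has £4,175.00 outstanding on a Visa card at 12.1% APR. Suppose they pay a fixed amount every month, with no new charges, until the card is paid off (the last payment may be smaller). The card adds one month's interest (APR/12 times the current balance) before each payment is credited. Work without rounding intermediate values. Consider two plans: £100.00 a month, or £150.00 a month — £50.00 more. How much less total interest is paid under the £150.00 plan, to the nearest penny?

£521.31

Monthly rate r = 12.1%/12 = 1.00833% = 0.0100833.
At £100.00/mo: n = ⌈−ln(1 − rB₀/P)/ln(1+r)⌉ = 55 payments (last £46.41); total interest = total paid − £4,175.00 = £1,271.41.
At £150.00/mo: 33 payments (last £125.10); total interest £750.10.
Interest saved = £1,271.41 − £750.10 = £521.31.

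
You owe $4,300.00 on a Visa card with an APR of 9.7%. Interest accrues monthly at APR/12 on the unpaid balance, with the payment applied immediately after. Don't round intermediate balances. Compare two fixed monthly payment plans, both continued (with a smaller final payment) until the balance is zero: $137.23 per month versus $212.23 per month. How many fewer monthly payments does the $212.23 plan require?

Monthly rate r = 9.7%/12 = 0.808333% = 0.00808333.
At $137.23/mo: n = ⌈−ln(1 − rB₀/P)/ln(1+r)⌉ = 37 payments (last $38.32); total interest = total paid − $4,300.00 = $678.60.
At $212.23/mo: 23 payments (last $46.04); total interest $415.10.
Payments saved = 37 − 23 = 14.

14 fewer payments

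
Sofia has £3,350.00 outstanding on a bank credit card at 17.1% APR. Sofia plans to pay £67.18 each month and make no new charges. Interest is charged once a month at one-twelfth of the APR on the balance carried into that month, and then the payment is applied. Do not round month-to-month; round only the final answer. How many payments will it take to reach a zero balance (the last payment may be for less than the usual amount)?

Monthly rate r = 17.1%/12 = 1.425% = 0.01425.
Recurrence: B ← B·(1+r) − £67.18.
Month 1: interest £47.74; balance after payment £3,330.56.
Month 2: interest £47.46; balance after payment £3,310.84.
Closed form: n = −ln(1 − rB₀/P)/ln(1+r) = −ln(0.28941)/ln(1.01425) ≈ 87.630, so the balance reaches zero during payment 88.

88 months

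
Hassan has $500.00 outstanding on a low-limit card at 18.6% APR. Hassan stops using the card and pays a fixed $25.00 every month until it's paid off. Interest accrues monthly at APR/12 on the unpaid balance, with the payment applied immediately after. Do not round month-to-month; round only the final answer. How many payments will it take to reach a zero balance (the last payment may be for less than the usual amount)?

25 payments

Monthly rate r = 18.6%/12 = 1.55% = 0.0155.
Recurrence: B ← B·(1+r) − $25.00.
Month 1: interest $7.75; balance after payment $482.75.
Month 2: interest $7.48; balance after payment $465.23.
Closed form: n = −ln(1 − rB₀/P)/ln(1+r) = −ln(0.69)/ln(1.0155) ≈ 24.125, so the balance reaches zero during payment 25.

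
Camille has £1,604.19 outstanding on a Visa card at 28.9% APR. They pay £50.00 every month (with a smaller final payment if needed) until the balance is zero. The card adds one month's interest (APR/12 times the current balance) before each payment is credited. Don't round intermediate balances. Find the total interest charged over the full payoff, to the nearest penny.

£1,508.42

Monthly rate r = 28.9%/12 = 2.40833% = 0.0240833.
Payoff takes n = ⌈−ln(1 − rB₀/P)/ln(1+r)⌉ = ⌈62.250⌉ = 63 payments; the last is £12.61.
Total paid = 62·£50.00 + £12.61 = £3,112.61.
Total interest = total paid − principal = £3,112.61 − £1,604.19 = £1,508.42.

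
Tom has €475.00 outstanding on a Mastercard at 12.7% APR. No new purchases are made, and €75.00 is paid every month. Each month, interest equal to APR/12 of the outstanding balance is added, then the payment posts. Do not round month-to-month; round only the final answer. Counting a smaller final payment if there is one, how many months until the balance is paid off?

7 months

Monthly rate r = 12.7%/12 = 1.05833% = 0.0105833.
Recurrence: B ← B·(1+r) − €75.00.
Month 1: interest €5.03; balance after payment €405.03.
Month 2: interest €4.29; balance after payment €334.31.
Closed form: n = −ln(1 − rB₀/P)/ln(1+r) = −ln(0.93297)/ln(1.01058) ≈ 6.590, so the balance reaches zero during payment 7.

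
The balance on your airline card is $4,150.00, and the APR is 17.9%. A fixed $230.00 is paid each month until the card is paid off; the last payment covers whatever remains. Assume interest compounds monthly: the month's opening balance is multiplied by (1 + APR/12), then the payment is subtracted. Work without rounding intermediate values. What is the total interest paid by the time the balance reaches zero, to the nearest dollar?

$721

Monthly rate r = 17.9%/12 = 1.49167% = 0.0149167.
Payoff takes n = ⌈−ln(1 − rB₀/P)/ln(1+r)⌉ = ⌈21.176⌉ = 22 payments; the last is $40.77.
Total paid = 21·$230.00 + $40.77 = $4,870.77.
Total interest = total paid − principal = $4,870.77 − $4,150.00 = $720.77.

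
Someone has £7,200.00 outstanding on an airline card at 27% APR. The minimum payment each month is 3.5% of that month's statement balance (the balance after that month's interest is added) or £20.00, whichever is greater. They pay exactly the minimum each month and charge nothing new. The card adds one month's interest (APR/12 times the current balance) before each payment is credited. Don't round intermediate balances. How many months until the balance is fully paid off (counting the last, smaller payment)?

236 months

Monthly rate r = 27%/12 = 2.25% = 0.0225.
While 3.5% of the post-interest balance exceeds £20.00, each month B ← (B·(1+r))·(1 − 0.035), i.e. B shrinks by the factor (1+r)·0.965 = 0.98671.
This holds for months 1–192. Entering month 193 the balance is £551.99; 3.5% of the post-interest balance is now below £20.00, so the flat £20.00 minimum applies from here.
From month 193 a fixed £20.00 at rate r clears £551.99 in 44 more payments. Total: 192 + 44 = 236 months.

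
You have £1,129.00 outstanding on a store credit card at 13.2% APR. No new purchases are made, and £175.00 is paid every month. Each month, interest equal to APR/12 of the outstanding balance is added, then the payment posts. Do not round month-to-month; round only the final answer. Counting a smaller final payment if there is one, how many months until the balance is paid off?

Monthly rate r = 13.2%/12 = 1.1% = 0.011.
Recurrence: B ← B·(1+r) − £175.00.
Month 1: interest £12.42; balance after payment £966.42.
Month 2: interest £10.63; balance after payment £802.05.
Closed form: n = −ln(1 − rB₀/P)/ln(1+r) = −ln(0.92903)/ln(1.011) ≈ 6.729, so the balance reaches zero during payment 7.

7 payments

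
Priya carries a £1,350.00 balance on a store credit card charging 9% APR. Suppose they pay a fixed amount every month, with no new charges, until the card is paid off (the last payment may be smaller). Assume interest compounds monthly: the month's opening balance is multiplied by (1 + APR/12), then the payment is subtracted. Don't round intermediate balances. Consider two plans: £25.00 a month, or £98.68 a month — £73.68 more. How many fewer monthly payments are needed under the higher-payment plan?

55 fewer payments

Monthly rate r = 9%/12 = 0.75% = 0.0075.
At £25.00/mo: n = ⌈−ln(1 − rB₀/P)/ln(1+r)⌉ = 70 payments (last £12.15); total interest = total paid − £1,350.00 = £387.15.
At £98.68/mo: 15 payments (last £48.30); total interest £79.82.
Payments saved = 70 − 15 = 55.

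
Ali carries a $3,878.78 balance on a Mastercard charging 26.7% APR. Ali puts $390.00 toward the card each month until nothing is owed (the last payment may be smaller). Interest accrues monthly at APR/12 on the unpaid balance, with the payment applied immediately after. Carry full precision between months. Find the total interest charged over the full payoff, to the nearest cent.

$554.86

Monthly rate r = 26.7%/12 = 2.225% = 0.02225.
Payoff takes n = ⌈−ln(1 − rB₀/P)/ln(1+r)⌉ = ⌈11.366⌉ = 12 payments; the last is $143.64.
Total paid = 11·$390.00 + $143.64 = $4,433.64.
Total interest = total paid − principal = $4,433.64 − $3,878.78 = $554.86.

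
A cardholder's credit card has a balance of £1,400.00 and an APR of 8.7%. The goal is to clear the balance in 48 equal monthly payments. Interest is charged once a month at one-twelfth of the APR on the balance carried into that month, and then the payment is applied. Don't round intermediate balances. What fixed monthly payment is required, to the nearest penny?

Monthly rate r = 8.7%/12 = 0.725% = 0.00725.
Level-payment amortization: P = B₀·r / (1 − (1+r)^(−n)) = 1400.00·0.00725 / (1 − 1.00725^(−48)).
Denominator 1 − (1+r)^(−48) = 0.293014105.
P = 10.15 / 0.293014105 ≈ 34.64.

£34.64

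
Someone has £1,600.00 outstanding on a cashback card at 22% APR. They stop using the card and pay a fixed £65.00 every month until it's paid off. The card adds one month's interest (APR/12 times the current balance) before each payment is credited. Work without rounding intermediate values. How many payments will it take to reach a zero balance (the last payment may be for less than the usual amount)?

Monthly rate r = 22%/12 = 1.83333% = 0.0183333.
Recurrence: B ← B·(1+r) − £65.00.
Month 1: interest £29.33; balance after payment £1,564.33.
Month 2: interest £28.68; balance after payment £1,528.01.
Closed form: n = −ln(1 − rB₀/P)/ln(1+r) = −ln(0.54872)/ln(1.01833) ≈ 33.036, so the balance reaches zero during payment 34.

34 payments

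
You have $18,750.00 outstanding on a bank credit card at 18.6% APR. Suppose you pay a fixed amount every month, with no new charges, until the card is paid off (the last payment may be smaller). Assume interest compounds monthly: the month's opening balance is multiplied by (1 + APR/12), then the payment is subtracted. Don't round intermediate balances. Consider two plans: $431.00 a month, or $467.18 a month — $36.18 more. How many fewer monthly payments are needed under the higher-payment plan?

Monthly rate r = 18.6%/12 = 1.55% = 0.0155.
At $431.00/mo: n = ⌈−ln(1 − rB₀/P)/ln(1+r)⌉ = 73 payments (last $402.35); total interest = total paid − $18,750.00 = $12,684.35.
At $467.18/mo: 64 payments (last $124.40); total interest $10,806.74.
Payments saved = 73 − 64 = 9.

9 fewer payments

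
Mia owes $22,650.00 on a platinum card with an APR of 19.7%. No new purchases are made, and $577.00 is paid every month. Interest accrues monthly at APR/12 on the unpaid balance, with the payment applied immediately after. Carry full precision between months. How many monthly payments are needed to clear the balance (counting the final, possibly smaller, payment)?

64 months

Monthly rate r = 19.7%/12 = 1.64167% = 0.0164167.
Recurrence: B ← B·(1+r) − $577.00.
Month 1: interest $371.84; balance after payment $22,444.84.
Month 2: interest $368.47; balance after payment $22,236.31.
Closed form: n = −ln(1 − rB₀/P)/ln(1+r) = −ln(0.35557)/ln(1.01642) ≈ 63.503, so the balance reaches zero during payment 64.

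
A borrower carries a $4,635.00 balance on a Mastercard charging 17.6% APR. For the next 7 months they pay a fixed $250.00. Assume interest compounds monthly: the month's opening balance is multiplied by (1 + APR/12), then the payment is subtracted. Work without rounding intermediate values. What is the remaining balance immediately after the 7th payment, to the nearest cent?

Monthly rate r = 17.6%/12 = 1.46667% = 0.0146667.
Each month: B ← B·(1+r) − $250.00.
Month 1: interest $67.98; balance after payment $4,452.98.
Month 2: interest $65.31; balance after payment $4,268.29.
Month 3: interest $62.60; balance after payment $4,080.89.
Month 4: interest $59.85; balance after payment $3,890.75.
Month 5: interest $57.06; balance after payment $3,697.81.
Month 6: interest $54.23; balance after payment $3,502.04.
Month 7: interest $51.36; balance after payment $3,303.41.

$3,303.41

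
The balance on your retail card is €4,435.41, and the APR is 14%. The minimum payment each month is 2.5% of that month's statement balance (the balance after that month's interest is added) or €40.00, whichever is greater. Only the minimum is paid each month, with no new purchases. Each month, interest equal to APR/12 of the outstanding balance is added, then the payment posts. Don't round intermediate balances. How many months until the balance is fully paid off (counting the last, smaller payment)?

Monthly rate r = 14%/12 = 1.16667% = 0.0116667.
While 2.5% of the post-interest balance exceeds €40.00, each month B ← (B·(1+r))·(1 − 0.025), i.e. B shrinks by the factor (1+r)·0.975 = 0.98638.
This holds for months 1–76. Entering month 77 the balance is €1,563.62; 2.5% of the post-interest balance is now below €40.00, so the flat €40.00 minimum applies from here.
From month 77 a fixed €40.00 at rate r clears €1,563.62 in 53 more payments. Total: 76 + 53 = 129 months.

129 months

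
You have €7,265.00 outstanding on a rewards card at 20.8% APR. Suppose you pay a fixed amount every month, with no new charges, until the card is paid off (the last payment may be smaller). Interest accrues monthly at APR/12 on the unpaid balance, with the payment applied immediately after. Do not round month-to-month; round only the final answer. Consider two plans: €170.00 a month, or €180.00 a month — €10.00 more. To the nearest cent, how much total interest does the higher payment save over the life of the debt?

€757.95

Monthly rate r = 20.8%/12 = 1.73333% = 0.0173333.
At €170.00/mo: n = ⌈−ln(1 − rB₀/P)/ln(1+r)⌉ = 79 payments (last €94.61); total interest = total paid − €7,265.00 = €6,089.61.
At €180.00/mo: 70 payments (last €176.66); total interest €5,331.66.
Interest saved = €6,089.61 − €5,331.66 = €757.95.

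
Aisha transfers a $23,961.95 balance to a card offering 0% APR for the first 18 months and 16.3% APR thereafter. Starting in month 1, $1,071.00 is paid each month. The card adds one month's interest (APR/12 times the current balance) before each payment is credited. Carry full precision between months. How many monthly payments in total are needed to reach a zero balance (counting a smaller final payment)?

23 months

Promo months 1–18 at r₀ = 0%/12 = 0; months 19+ at r₁ = 16.3%/12 = 0.0135833.
After month 18 (no interest yet): B = $23,961.95 − 18·$1,071.00 = $4,683.95.
Then at r₁ with $1,071.00/mo: n₂ = −ln(1 − r₁·B/P)/ln(1+r₁) ≈ 4.54 → 5 more payments.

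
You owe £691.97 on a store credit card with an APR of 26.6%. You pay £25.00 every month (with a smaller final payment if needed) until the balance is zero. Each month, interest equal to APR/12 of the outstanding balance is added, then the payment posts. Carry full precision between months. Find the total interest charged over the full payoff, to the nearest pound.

£392

Monthly rate r = 26.6%/12 = 2.21667% = 0.0221667.
Payoff takes n = ⌈−ln(1 − rB₀/P)/ln(1+r)⌉ = ⌈43.364⌉ = 44 payments; the last is £9.17.
Total paid = 43·£25.00 + £9.17 = £1,084.17.
Total interest = total paid − principal = £1,084.17 − £691.97 = £392.20.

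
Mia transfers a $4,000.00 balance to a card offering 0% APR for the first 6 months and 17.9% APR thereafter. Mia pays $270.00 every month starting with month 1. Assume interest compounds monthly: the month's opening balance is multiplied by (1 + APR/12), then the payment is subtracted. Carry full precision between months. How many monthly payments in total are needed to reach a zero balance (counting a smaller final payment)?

Promo months 1–6 at r₀ = 0%/12 = 0; months 7+ at r₁ = 17.9%/12 = 0.0149167.
After month 6 (no interest yet): B = $4,000.00 − 6·$270.00 = $2,380.00.
Then at r₁ with $270.00/mo: n₂ = −ln(1 − r₁·B/P)/ln(1+r₁) ≈ 9.52 → 10 more payments.

16 payments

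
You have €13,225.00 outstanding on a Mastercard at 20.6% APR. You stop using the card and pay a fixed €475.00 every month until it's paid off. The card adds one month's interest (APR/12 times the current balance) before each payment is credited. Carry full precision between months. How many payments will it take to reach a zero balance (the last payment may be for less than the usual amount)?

39 months

Monthly rate r = 20.6%/12 = 1.71667% = 0.0171667.
Recurrence: B ← B·(1+r) − €475.00.
Month 1: interest €227.03; balance after payment €12,977.03.
Month 2: interest €222.77; balance after payment €12,724.80.
Closed form: n = −ln(1 − rB₀/P)/ln(1+r) = −ln(0.52204)/ln(1.01717) ≈ 38.188, so the balance reaches zero during payment 39.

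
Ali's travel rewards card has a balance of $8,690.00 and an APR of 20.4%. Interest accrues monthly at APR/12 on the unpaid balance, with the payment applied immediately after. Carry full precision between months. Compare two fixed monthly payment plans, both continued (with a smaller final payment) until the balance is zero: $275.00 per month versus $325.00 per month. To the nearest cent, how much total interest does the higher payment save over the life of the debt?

$882.93

Monthly rate r = 20.4%/12 = 1.7% = 0.017.
At $275.00/mo: n = ⌈−ln(1 − rB₀/P)/ln(1+r)⌉ = 46 payments (last $194.45); total interest = total paid − $8,690.00 = $3,879.45.
At $325.00/mo: 36 payments (last $311.52); total interest $2,996.52.
Interest saved = $3,879.45 − $2,996.52 = $882.93.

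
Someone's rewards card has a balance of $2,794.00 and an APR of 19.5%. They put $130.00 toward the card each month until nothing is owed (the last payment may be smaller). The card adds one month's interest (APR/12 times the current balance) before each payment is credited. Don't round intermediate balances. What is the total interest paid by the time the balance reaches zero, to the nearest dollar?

$671

Monthly rate r = 19.5%/12 = 1.625% = 0.01625.
Payoff takes n = ⌈−ln(1 − rB₀/P)/ln(1+r)⌉ = ⌈26.653⌉ = 27 payments; the last is $85.13.
Total paid = 26·$130.00 + $85.13 = $3,465.13.
Total interest = total paid − principal = $3,465.13 − $2,794.00 = $671.13.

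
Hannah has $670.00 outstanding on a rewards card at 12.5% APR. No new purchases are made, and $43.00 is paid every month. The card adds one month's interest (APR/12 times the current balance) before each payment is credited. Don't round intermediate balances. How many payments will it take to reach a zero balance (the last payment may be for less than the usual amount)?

18 payments

Monthly rate r = 12.5%/12 = 1.04167% = 0.0104167.
Recurrence: B ← B·(1+r) − $43.00.
Month 1: interest $6.98; balance after payment $633.98.
Month 2: interest $6.60; balance after payment $597.58.
Closed form: n = −ln(1 − rB₀/P)/ln(1+r) = −ln(0.83769)/ln(1.01042) ≈ 17.090, so the balance reaches zero during payment 18.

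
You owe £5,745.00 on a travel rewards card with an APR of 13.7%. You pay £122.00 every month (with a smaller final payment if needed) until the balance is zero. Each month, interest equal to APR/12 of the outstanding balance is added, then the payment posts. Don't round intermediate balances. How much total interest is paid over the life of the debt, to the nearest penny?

£2,544.77

Monthly rate r = 13.7%/12 = 1.14167% = 0.0114167.
Payoff takes n = ⌈−ln(1 − rB₀/P)/ln(1+r)⌉ = ⌈67.949⌉ = 68 payments; the last is £115.77.
Total paid = 67·£122.00 + £115.77 = £8,289.77.
Total interest = total paid − principal = £8,289.77 − £5,745.00 = £2,544.77.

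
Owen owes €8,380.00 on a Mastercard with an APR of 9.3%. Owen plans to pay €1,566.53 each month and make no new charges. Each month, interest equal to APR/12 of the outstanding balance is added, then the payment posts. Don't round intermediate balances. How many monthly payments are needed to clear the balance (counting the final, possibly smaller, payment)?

Monthly rate r = 9.3%/12 = 0.775% = 0.00775.
Recurrence: B ← B·(1+r) − €1,566.53.
Month 1: interest €64.95; balance after payment €6,878.41.
Month 2: interest €53.31; balance after payment €5,365.19.
Month 3: interest €41.58; balance after payment €3,840.24.
Month 4: interest €29.76; balance after payment €2,303.47.
Month 5: interest €17.85; balance after payment €754.80.
Month 6: interest €5.85; balance after payment €0.00.

6 months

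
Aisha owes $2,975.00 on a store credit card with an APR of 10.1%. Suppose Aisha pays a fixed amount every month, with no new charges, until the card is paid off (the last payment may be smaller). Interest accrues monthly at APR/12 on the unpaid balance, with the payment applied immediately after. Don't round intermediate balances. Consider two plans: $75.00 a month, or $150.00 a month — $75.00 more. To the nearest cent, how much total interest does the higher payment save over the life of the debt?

$366.68

Monthly rate r = 10.1%/12 = 0.841667% = 0.00841667.
At $75.00/mo: n = ⌈−ln(1 − rB₀/P)/ln(1+r)⌉ = 49 payments (last $35.40); total interest = total paid − $2,975.00 = $660.40.
At $150.00/mo: 22 payments (last $118.72); total interest $293.72.
Interest saved = $660.40 − $293.72 = $366.68.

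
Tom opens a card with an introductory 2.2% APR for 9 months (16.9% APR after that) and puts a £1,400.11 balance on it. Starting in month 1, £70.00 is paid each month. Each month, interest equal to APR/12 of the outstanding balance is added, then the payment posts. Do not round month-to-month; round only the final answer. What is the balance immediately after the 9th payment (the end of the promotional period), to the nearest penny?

Promo months 1–9 at r₀ = 2.2%/12 = 0.00183333; months 10+ at r₁ = 16.9%/12 = 0.0140833.
After month 9: iterate B ← B·(1+r₀) − £70.00 for 9 months → £788.74.

£788.74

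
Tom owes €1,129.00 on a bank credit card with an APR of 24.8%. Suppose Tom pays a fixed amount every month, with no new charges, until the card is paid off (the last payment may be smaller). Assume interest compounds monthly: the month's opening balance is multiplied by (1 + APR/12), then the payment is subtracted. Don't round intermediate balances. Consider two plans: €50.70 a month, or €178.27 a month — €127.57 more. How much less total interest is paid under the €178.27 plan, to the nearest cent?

Monthly rate r = 24.8%/12 = 2.06667% = 0.0206667.
At €50.70/mo: n = ⌈−ln(1 − rB₀/P)/ln(1+r)⌉ = 31 payments (last €7.24); total interest = total paid − €1,129.00 = €399.24.
At €178.27/mo: 7 payments (last €153.10); total interest €93.72.
Interest saved = €399.24 − €93.72 = €305.52.

€305.52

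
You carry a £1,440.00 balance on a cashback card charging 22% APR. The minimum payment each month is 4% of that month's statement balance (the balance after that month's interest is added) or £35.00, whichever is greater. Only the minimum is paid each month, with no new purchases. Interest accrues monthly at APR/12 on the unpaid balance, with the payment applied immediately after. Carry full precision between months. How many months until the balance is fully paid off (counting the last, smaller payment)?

56 months

Monthly rate r = 22%/12 = 1.83333% = 0.0183333.
While 4% of the post-interest balance exceeds £35.00, each month B ← (B·(1+r))·(1 − 0.04), i.e. B shrinks by the factor (1+r)·0.96 = 0.9776.
This holds for months 1–23. Entering month 24 the balance is £855.20; 4% of the post-interest balance is now below £35.00, so the flat £35.00 minimum applies from here.
From month 24 a fixed £35.00 at rate r clears £855.20 in 33 more payments. Total: 23 + 33 = 56 months.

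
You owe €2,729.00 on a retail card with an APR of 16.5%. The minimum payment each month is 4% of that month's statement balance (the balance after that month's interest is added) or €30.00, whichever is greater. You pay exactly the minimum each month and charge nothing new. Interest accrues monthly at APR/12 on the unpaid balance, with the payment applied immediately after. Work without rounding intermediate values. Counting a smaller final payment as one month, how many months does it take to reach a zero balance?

Monthly rate r = 16.5%/12 = 1.375% = 0.01375.
While 4% of the post-interest balance exceeds €30.00, each month B ← (B·(1+r))·(1 − 0.04), i.e. B shrinks by the factor (1+r)·0.96 = 0.9732.
This holds for months 1–49. Entering month 50 the balance is €720.95; 4% of the post-interest balance is now below €30.00, so the flat €30.00 minimum applies from here.
From month 50 a fixed €30.00 at rate r clears €720.95 in 30 more payments. Total: 49 + 30 = 79 months.

79 months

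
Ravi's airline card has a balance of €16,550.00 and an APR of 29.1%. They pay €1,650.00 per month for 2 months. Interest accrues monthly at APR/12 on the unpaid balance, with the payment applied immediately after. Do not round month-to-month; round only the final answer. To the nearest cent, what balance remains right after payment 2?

Monthly rate r = 29.1%/12 = 2.425% = 0.02425.
Each month: B ← B·(1+r) − €1,650.00.
Month 1: interest €401.34; balance after payment €15,301.34.
Month 2: interest €371.06; balance after payment €14,022.39.

€14,022.39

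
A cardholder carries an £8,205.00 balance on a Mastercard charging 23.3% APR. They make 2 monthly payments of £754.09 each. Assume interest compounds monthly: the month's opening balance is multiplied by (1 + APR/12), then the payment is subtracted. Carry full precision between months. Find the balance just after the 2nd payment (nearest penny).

£7,003.90

Monthly rate r = 23.3%/12 = 1.94167% = 0.0194167.
Each month: B ← B·(1+r) − £754.09.
Month 1: interest £159.31; balance after payment £7,610.22.
Month 2: interest £147.77; balance after payment £7,003.90.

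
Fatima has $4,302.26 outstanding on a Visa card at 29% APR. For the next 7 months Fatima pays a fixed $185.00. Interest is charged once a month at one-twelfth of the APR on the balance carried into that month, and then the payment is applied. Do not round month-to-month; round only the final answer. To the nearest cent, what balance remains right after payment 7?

Monthly rate r = 29%/12 = 2.41667% = 0.0241667.
Each month: B ← B·(1+r) − $185.00.
Month 1: interest $103.97; balance after payment $4,221.23.
Month 2: interest $102.01; balance after payment $4,138.24.
Month 3: interest $100.01; balance after payment $4,053.25.
Month 4: interest $97.95; balance after payment $3,966.21.
Month 5: interest $95.85; balance after payment $3,877.06.
Month 6: interest $93.70; balance after payment $3,785.75.
Month 7: interest $91.49; balance after payment $3,692.24.

$3,692.24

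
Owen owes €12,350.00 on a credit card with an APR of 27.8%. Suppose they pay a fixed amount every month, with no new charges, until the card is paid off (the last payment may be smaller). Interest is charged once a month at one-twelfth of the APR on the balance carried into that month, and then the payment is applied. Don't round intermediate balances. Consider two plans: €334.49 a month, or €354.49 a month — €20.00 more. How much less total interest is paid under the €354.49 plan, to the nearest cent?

€2,768.33

Monthly rate r = 27.8%/12 = 2.31667% = 0.0231667.
At €334.49/mo: n = ⌈−ln(1 − rB₀/P)/ln(1+r)⌉ = 85 payments (last €142.38); total interest = total paid − €12,350.00 = €15,889.54.
At €354.49/mo: 72 payments (last €302.42); total interest €13,121.21.
Interest saved = €15,889.54 − €13,121.21 = €2,768.33.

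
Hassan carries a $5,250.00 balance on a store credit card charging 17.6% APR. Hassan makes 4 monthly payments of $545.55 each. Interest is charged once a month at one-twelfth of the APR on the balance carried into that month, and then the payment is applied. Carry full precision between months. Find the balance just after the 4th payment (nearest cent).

$3,334.16

Monthly rate r = 17.6%/12 = 1.46667% = 0.0146667.
Each month: B ← B·(1+r) − $545.55.
Month 1: interest $77.00; balance after payment $4,781.45.
Month 2: interest $70.13; balance after payment $4,306.03.
Month 3: interest $63.16; balance after payment $3,823.63.
Month 4: interest $56.08; balance after payment $3,334.16.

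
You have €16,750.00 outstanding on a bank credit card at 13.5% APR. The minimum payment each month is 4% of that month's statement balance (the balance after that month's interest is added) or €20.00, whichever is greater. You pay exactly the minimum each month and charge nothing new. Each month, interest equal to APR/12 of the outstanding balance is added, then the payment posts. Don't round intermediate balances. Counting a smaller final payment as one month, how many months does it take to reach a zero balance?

149 months

Monthly rate r = 13.5%/12 = 1.125% = 0.01125.
While 4% of the post-interest balance exceeds €20.00, each month B ← (B·(1+r))·(1 − 0.04), i.e. B shrinks by the factor (1+r)·0.96 = 0.9708.
This holds for months 1–119. Entering month 120 the balance is €492.56; 4% of the post-interest balance is now below €20.00, so the flat €20.00 minimum applies from here.
From month 120 a fixed €20.00 at rate r clears €492.56 in 30 more payments. Total: 119 + 30 = 149 months.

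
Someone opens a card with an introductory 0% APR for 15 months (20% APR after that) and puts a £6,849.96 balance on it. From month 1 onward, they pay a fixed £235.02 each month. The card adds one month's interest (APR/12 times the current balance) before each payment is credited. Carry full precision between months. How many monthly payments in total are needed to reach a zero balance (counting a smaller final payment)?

32 payments

Promo months 1–15 at r₀ = 0%/12 = 0; months 16+ at r₁ = 20%/12 = 0.0166667.
After month 15 (no interest yet): B = £6,849.96 − 15·£235.02 = £3,324.66.
Then at r₁ with £235.02/mo: n₂ = −ln(1 − r₁·B/P)/ln(1+r₁) ≈ 16.27 → 17 more payments.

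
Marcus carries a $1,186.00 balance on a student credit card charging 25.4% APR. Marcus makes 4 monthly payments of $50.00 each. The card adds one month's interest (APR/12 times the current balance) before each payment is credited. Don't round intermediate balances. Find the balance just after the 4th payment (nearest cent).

Monthly rate r = 25.4%/12 = 2.11667% = 0.0211667.
Each month: B ← B·(1+r) − $50.00.
Month 1: interest $25.10; balance after payment $1,161.10.
Month 2: interest $24.58; balance after payment $1,135.68.
Month 3: interest $24.04; balance after payment $1,109.72.
Month 4: interest $23.49; balance after payment $1,083.21.

$1,083.21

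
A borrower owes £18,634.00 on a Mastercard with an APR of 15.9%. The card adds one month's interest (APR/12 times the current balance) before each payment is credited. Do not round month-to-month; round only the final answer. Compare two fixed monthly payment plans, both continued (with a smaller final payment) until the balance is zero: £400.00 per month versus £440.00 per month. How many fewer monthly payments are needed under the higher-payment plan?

10 fewer payments

Monthly rate r = 15.9%/12 = 1.325% = 0.01325.
At £400.00/mo: n = ⌈−ln(1 − rB₀/P)/ln(1+r)⌉ = 73 payments (last £384.25); total interest = total paid − £18,634.00 = £10,550.25.
At £440.00/mo: 63 payments (last £250.21); total interest £8,896.21.
Payments saved = 73 − 63 = 10.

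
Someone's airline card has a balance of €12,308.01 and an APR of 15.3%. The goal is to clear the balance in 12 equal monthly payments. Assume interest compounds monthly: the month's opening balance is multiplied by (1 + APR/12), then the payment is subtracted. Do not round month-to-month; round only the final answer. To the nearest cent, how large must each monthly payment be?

Monthly rate r = 15.3%/12 = 1.275% = 0.01275.
Level-payment amortization: P = B₀·r / (1 − (1+r)^(−n)) = 12308.01·0.01275 / (1 − 1.01275^(−12)).
Denominator 1 − (1+r)^(−12) = 0.141039926.
P = 156.927 / 0.141039926 ≈ 1112.64.

€1,112.64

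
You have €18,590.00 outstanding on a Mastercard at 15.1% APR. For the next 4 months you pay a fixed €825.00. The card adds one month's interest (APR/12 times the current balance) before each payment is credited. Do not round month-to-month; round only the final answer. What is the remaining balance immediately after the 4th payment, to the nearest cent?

€16,180.69

Monthly rate r = 15.1%/12 = 1.25833% = 0.0125833.
Each month: B ← B·(1+r) − €825.00.
Month 1: interest €233.92; balance after payment €17,998.92.
Month 2: interest €226.49; balance after payment €17,400.41.
Month 3: interest €218.96; balance after payment €16,794.37.
Month 4: interest €211.33; balance after payment €16,180.69.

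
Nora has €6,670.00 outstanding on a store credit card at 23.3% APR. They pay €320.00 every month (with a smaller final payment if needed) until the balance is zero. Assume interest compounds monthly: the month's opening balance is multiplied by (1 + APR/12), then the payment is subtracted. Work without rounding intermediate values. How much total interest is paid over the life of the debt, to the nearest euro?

Monthly rate r = 23.3%/12 = 1.94167% = 0.0194167.
Payoff takes n = ⌈−ln(1 − rB₀/P)/ln(1+r)⌉ = ⌈26.974⌉ = 27 payments; the last is €311.62.
Total paid = 26·€320.00 + €311.62 = €8,631.62.
Total interest = total paid − principal = €8,631.62 − €6,670.00 = €1,961.62.

€1,962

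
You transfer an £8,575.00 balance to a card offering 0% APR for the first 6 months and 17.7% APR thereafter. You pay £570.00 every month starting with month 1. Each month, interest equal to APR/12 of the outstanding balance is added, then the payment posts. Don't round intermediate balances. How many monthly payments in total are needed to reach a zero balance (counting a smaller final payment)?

16 payments

Promo months 1–6 at r₀ = 0%/12 = 0; months 7+ at r₁ = 17.7%/12 = 0.01475.
After month 6 (no interest yet): B = £8,575.00 − 6·£570.00 = £5,155.00.
Then at r₁ with £570.00/mo: n₂ = −ln(1 − r₁·B/P)/ln(1+r₁) ≈ 9.78 → 10 more payments.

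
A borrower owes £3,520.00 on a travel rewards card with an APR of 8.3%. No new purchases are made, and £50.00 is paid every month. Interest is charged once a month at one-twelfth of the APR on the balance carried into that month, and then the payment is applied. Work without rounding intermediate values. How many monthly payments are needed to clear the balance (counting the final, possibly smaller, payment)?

97 months

Monthly rate r = 8.3%/12 = 0.691667% = 0.00691667.
Recurrence: B ← B·(1+r) − £50.00.
Month 1: interest £24.35; balance after payment £3,494.35.
Month 2: interest £24.17; balance after payment £3,468.52.
Closed form: n = −ln(1 − rB₀/P)/ln(1+r) = −ln(0.51307)/ln(1.00692) ≈ 96.818, so the balance reaches zero during payment 97.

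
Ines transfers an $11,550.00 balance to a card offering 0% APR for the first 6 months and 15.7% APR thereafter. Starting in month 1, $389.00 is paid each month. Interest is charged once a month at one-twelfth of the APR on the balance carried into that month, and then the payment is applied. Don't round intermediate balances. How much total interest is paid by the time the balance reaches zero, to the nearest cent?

Promo months 1–6 at r₀ = 0%/12 = 0; months 7+ at r₁ = 15.7%/12 = 0.0130833.
After month 6 (no interest yet): B = $11,550.00 − 6·$389.00 = $9,216.00.
Then at r₁ with $389.00/mo: n₂ = −ln(1 − r₁·B/P)/ln(1+r₁) ≈ 28.54 → 29 more payments.
Total paid = 34·$389.00 + $211.73 = $13,437.73; interest = $13,437.73 − $11,550.00 = $1,887.73.

$1,887.73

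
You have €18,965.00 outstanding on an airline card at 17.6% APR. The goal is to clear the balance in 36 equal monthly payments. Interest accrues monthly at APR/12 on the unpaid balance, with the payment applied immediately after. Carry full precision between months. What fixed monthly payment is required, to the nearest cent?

Monthly rate r = 17.6%/12 = 1.46667% = 0.0146667.
Level-payment amortization: P = B₀·r / (1 − (1+r)^(−n)) = 18965.00·0.0146667 / (1 − 1.01467^(−36)).
Denominator 1 − (1+r)^(−36) = 0.407950746.
P = 278.153 / 0.407950746 ≈ 681.83.

€681.83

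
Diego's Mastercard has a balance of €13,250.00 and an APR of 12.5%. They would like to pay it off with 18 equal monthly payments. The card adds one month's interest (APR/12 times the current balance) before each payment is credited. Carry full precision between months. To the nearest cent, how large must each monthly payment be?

€811.09

Monthly rate r = 12.5%/12 = 1.04167% = 0.0104167.
Level-payment amortization: P = B₀·r / (1 − (1+r)^(−n)) = 13250.00·0.0104167 / (1 − 1.01042^(−18)).
Denominator 1 − (1+r)^(−18) = 0.170166472.
P = 138.021 / 0.170166472 ≈ 811.09.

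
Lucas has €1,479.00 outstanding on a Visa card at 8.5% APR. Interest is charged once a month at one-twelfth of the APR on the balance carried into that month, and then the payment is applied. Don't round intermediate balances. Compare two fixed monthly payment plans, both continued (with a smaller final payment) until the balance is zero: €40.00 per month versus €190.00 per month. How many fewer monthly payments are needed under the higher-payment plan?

Monthly rate r = 8.5%/12 = 0.708333% = 0.00708333.
At €40.00/mo: n = ⌈−ln(1 − rB₀/P)/ln(1+r)⌉ = 44 payments (last €0.99); total interest = total paid − €1,479.00 = €241.99.
At €190.00/mo: 9 payments (last €6.74); total interest €47.74.
Payments saved = 44 − 9 = 35.

35 fewer payments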